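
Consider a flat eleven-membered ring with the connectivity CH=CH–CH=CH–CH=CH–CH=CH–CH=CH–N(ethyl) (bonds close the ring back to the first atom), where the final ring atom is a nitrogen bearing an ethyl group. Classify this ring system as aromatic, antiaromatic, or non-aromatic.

Every ring atom contributes a p orbital perpendicular to the ring (each doubly-bonded ring atom is sp² with one p-orbital electron; the pyrrole-type nitrogen donates its lone pair from the p orbital), so the π system is cyclic and fully conjugated.
Tallying contributions gives 5 × 2 = 10 from the double-bond units + 2 from the N(ethyl) atom = 12.
With 12 = 4·3 π electrons, Hückel's rule classifies the planar ring as antiaromatic.

Antiaromatic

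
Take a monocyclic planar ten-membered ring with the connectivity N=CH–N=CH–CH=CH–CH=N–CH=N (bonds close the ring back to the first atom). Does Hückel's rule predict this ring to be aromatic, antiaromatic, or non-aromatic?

Aromatic

Every ring atom contributes a p orbital perpendicular to the ring (every atom in a ring double bond is sp² and brings one electron to the p orbital; each =N– nitrogen is pyridine-type (lone pair in the sp² plane, one electron in the p orbital)), so the π system is cyclic and fully conjugated.
Adding the contributions, 5 × 2 = 10 from the 5 double-bond units.
That gives a 4n+2 count (10, n = 2).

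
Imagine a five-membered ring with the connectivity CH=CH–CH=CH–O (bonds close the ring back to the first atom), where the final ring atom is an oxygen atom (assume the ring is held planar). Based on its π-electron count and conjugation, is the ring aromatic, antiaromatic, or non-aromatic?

Check conjugation: the double-bond atoms are sp², each contributing one p electron; the oxygen donates one lone pair from its p orbital — every position has a p orbital, so the cyclic π system is continuous.
Tallying contributions gives 2 × 2 = 4 from the double-bond units + 2 from the O atom = 6.
That gives a 4n+2 count (6, n = 1).

Aromatic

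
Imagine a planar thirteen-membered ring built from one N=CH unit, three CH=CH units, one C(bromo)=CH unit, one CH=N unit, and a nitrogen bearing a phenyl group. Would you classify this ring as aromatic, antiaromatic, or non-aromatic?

Aromatic

All ring atoms are sp² and supply a p orbital to the ring (the double-bond atoms are sp², each contributing one p electron; the doubly-bonded nitrogens are pyridine-type — their lone pairs lie in the ring plane, leaving one electron in the p orbital; the pyrrole-type nitrogen donates its lone pair from the p orbital); the conjugation is uninterrupted.
Counting π electrons: 6 × 2 = 12 from the double-bond units + 2 from the N(phenyl) atom = 14.
With 14 π electrons (n = 3), the Hückel 4n+2 condition holds.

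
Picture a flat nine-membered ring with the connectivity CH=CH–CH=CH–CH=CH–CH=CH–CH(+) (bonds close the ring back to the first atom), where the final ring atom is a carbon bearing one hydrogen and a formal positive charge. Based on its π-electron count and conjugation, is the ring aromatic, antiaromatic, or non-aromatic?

Antiaromatic

The p orbitals form a continuous loop: each doubly-bonded ring atom is sp² with one p-orbital electron; the carbocation has an empty p orbital. The ring is fully conjugated.
π-electron count: 4 × 2 = 8 from the double-bond units + 0 from the CH(+) atom = 8.
8 = 4(2); a planar, fully conjugated 4n system is antiaromatic.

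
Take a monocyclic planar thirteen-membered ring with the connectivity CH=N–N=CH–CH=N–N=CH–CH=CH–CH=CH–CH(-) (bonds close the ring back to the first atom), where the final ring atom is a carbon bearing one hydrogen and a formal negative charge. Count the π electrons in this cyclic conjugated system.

Every ring atom contributes a p orbital perpendicular to the ring (the double-bond atoms are sp², each contributing one p electron; each =N– nitrogen is pyridine-type (lone pair in the sp² plane, one electron in the p orbital); the carbanion's lone pair occupies the p orbital), so the π system is cyclic and fully conjugated.
Tallying contributions gives 6 × 2 = 12 from the double-bond units + 2 from the CH(-) atom = 14.

14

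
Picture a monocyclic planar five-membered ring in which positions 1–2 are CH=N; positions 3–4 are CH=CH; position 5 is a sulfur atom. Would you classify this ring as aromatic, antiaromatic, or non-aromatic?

All ring atoms are sp² and supply a p orbital to the ring (each doubly-bonded ring atom is sp² with one p-orbital electron; each =N– nitrogen is pyridine-type (lone pair in the sp² plane, one electron in the p orbital); the sulfur donates one lone pair from its p orbital); the conjugation is uninterrupted.
Adding the contributions, 2 × 2 = 4 from the double-bond units + 2 from the S atom = 6.
6 = 4(1) + 2, which satisfies Hückel's 4n+2 rule.

Aromatic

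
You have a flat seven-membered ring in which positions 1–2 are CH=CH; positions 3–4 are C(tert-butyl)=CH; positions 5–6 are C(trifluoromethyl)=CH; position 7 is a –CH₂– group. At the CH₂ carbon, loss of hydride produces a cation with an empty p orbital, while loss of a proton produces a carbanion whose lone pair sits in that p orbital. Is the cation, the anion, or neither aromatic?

Once that carbon is sp², every ring atom has a p orbital and both ions are fully conjugated.
Cation: 3 × 2 + 0 = 6 π electrons → 4(1)+2, aromatic.
Anion: 3 × 2 + 2 = 8 π electrons → 4(2), antiaromatic.

The cation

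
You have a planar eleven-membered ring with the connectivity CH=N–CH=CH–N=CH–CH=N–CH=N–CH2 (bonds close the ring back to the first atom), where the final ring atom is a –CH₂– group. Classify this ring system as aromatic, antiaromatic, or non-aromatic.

Non-aromatic

At the CH2 position, the tetrahedral CH₂ carbon is sp³ and has no p orbital in the ring π system; the ring's p-orbital overlap is broken there.
Without a continuous loop of overlapping p orbitals the Hückel electron count never comes into play.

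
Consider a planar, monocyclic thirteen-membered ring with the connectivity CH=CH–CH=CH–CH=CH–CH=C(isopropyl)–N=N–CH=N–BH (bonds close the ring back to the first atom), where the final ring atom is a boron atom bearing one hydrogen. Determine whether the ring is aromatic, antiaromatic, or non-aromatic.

All ring atoms are sp² and supply a p orbital to the ring (each doubly-bonded ring atom is sp² with one p-orbital electron; each =N– nitrogen is pyridine-type (lone pair in the sp² plane, one electron in the p orbital); the boron has an empty p orbital); the conjugation is uninterrupted.
Counting π electrons: 6 × 2 = 12 from the double-bond units + 0 from the BH atom = 12.
12 is a 4n count (n = 3), so the planar conjugated ring is antiaromatic.

Antiaromatic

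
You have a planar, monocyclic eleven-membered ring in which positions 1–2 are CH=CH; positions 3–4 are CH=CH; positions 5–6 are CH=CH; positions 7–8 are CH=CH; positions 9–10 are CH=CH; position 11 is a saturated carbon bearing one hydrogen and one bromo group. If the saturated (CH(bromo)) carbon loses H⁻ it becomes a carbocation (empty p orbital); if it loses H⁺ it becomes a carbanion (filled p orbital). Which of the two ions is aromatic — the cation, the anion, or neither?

The cation

Once that carbon is sp², every ring atom has a p orbital and both ions are fully conjugated.
Cation: 5 × 2 + 0 = 10 π electrons → 4(2)+2, aromatic.
Anion: 5 × 2 + 2 = 12 π electrons → 4(3), antiaromatic.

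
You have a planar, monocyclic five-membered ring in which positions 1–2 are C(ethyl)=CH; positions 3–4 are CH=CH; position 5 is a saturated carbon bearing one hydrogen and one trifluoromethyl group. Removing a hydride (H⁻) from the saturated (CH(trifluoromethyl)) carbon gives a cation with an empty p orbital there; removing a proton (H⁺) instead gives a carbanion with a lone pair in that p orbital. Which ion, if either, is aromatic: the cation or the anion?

The anion

In both ions every ring atom is sp² and contributes a p orbital, so both rings are fully conjugated.
Cation: 2 × 2 + 0 = 4 π electrons → 4(1), antiaromatic.
Anion: 2 × 2 + 2 = 6 π electrons → 4(1)+2, aromatic.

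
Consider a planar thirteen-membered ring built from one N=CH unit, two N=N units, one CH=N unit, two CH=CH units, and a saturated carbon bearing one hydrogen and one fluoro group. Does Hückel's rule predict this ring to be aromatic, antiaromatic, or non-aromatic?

The CH(fluoro) position has four σ bonds — that saturated carbon is sp³ and has no p orbital in the ring π system — so the cyclic conjugation is interrupted.
Hückel's rule only applies to fully conjugated rings, so this one is simply non-aromatic.

Non-aromatic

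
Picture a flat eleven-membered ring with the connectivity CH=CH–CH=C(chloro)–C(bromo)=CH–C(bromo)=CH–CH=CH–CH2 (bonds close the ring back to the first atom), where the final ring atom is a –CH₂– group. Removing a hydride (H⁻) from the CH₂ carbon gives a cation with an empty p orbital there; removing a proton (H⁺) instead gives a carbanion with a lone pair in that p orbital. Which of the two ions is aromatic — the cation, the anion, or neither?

In either ion the ring is fully conjugated: every atom, including the new sp² carbon, supplies a p orbital.
Cation: 5 × 2 + 0 = 10 π electrons → 4(2)+2, aromatic.
Anion: 5 × 2 + 2 = 12 π electrons → 4(3), antiaromatic.

The cation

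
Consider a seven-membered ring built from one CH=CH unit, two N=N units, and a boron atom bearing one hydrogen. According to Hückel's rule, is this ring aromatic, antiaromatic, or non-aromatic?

Aromatic

The p orbitals form a continuous loop: the double-bond atoms are sp², each contributing one p electron; the doubly-bonded nitrogens are pyridine-type — their lone pairs lie in the ring plane, leaving one electron in the p orbital; the boron has an empty p orbital. The ring is fully conjugated.
π-electron count: 3 × 2 = 6 from the double-bond units + 0 from the BH atom = 6.
With 6 π electrons (n = 1), the Hückel 4n+2 condition holds.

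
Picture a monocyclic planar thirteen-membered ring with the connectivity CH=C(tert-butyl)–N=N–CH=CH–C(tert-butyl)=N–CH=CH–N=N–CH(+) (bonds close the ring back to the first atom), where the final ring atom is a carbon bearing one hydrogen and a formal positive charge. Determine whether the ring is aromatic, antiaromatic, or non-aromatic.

Antiaromatic

Every ring atom contributes a p orbital perpendicular to the ring (every atom in a ring double bond is sp² and brings one electron to the p orbital; each sp² =N– keeps its lone pair in-plane and puts one electron into the π system; the carbocation has an empty p orbital), so the π system is cyclic and fully conjugated.
Tallying contributions gives 6 × 2 = 12 from the double-bond units + 0 from the CH(+) atom = 12.
A 4n π count (12, n = 3) in a planar conjugated ring means antiaromatic.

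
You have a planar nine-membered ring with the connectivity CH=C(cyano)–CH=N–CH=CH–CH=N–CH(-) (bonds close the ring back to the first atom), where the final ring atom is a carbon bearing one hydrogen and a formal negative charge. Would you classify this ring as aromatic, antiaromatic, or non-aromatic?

Aromatic

Every ring atom contributes a p orbital perpendicular to the ring (every atom in a ring double bond is sp² and brings one electron to the p orbital; the doubly-bonded nitrogens are pyridine-type — their lone pairs lie in the ring plane, leaving one electron in the p orbital; the carbanion's lone pair occupies the p orbital), so the π system is cyclic and fully conjugated.
π-electron count: 4 × 2 = 8 from the double-bond units + 2 from the CH(-) atom = 10.
With 10 π electrons (n = 2), the Hückel 4n+2 condition holds.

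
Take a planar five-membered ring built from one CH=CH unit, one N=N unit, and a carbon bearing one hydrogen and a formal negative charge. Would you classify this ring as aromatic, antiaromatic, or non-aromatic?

Aromatic

Every ring atom contributes a p orbital perpendicular to the ring (each doubly-bonded ring atom is sp² with one p-orbital electron; the doubly-bonded nitrogens are pyridine-type — their lone pairs lie in the ring plane, leaving one electron in the p orbital; the carbanion's lone pair occupies the p orbital), so the π system is cyclic and fully conjugated.
Tallying contributions gives 2 × 2 = 4 from the double-bond units + 2 from the CH(-) atom = 6.
With 6 π electrons (n = 1), the Hückel 4n+2 condition holds.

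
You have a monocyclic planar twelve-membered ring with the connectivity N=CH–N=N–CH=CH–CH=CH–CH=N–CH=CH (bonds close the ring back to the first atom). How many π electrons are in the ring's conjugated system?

12

Check conjugation: each doubly-bonded ring atom is sp² with one p-orbital electron; the doubly-bonded nitrogens are pyridine-type — their lone pairs lie in the ring plane, leaving one electron in the p orbital — every position has a p orbital, so the cyclic π system is continuous.
π-electron count: 6 × 2 = 12 from the 6 double-bond units.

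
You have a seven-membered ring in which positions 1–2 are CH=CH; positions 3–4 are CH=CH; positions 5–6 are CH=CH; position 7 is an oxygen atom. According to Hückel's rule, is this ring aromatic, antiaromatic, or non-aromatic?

Antiaromatic

All ring atoms are sp² and supply a p orbital to the ring (every atom in a ring double bond is sp² and brings one electron to the p orbital; the oxygen donates one lone pair from its p orbital); the conjugation is uninterrupted.
π-electron count: 3 × 2 = 6 from the double-bond units + 2 from the O atom = 8.
With 8 = 4·2 π electrons, Hückel's rule classifies the planar ring as antiaromatic.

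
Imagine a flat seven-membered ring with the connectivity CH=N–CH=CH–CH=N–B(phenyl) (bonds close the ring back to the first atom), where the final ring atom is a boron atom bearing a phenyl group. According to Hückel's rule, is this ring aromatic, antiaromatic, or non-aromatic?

Every ring atom contributes a p orbital perpendicular to the ring (the double-bond atoms are sp², each contributing one p electron; each =N– nitrogen is pyridine-type (lone pair in the sp² plane, one electron in the p orbital); the boron has an empty p orbital), so the π system is cyclic and fully conjugated.
Counting π electrons: 3 × 2 = 6 from the double-bond units + 0 from the B(phenyl) atom = 6.
Since 6 = 4·1 + 2, the ring meets the 4n+2 criterion.

Aromatic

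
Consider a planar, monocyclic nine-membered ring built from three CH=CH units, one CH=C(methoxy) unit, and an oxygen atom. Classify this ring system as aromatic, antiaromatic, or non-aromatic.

Aromatic

All ring atoms are sp² and supply a p orbital to the ring (the double-bond atoms are sp², each contributing one p electron; the oxygen donates one lone pair from its p orbital); the conjugation is uninterrupted.
π-electron count: 4 × 2 = 8 from the double-bond units + 2 from the O atom = 10.
Since 10 = 4·2 + 2, the ring meets the 4n+2 criterion.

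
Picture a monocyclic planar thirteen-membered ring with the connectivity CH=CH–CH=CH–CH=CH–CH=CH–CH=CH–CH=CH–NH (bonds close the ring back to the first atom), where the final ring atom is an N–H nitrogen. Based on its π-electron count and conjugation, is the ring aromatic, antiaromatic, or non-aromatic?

The p orbitals form a continuous loop: the double-bond atoms are sp², each contributing one p electron; the pyrrole-type nitrogen donates its lone pair from the p orbital. The ring is fully conjugated.
π-electron count: 6 × 2 = 12 from the double-bond units + 2 from the NH atom = 14.
14 = 4(3) + 2, which satisfies Hückel's 4n+2 rule.

Aromatic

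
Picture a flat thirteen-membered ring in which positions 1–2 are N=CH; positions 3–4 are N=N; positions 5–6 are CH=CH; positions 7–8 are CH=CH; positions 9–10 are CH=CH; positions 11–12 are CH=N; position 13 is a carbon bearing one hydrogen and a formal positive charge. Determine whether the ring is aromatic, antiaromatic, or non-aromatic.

Antiaromatic

All ring atoms are sp² and supply a p orbital to the ring (every atom in a ring double bond is sp² and brings one electron to the p orbital; each sp² =N– keeps its lone pair in-plane and puts one electron into the π system; the carbocation has an empty p orbital); the conjugation is uninterrupted.
π-electron count: 6 × 2 = 12 from the double-bond units + 0 from the CH(+) atom = 12.
With 12 = 4·3 π electrons, Hückel's rule classifies the planar ring as antiaromatic.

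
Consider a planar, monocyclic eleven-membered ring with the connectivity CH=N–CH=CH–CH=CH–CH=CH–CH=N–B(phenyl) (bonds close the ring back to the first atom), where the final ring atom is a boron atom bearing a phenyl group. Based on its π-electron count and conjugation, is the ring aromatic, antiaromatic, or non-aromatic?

Every ring atom contributes a p orbital perpendicular to the ring (the double-bond atoms are sp², each contributing one p electron; the doubly-bonded nitrogens are pyridine-type — their lone pairs lie in the ring plane, leaving one electron in the p orbital; the boron has an empty p orbital), so the π system is cyclic and fully conjugated.
π-electron count: 5 × 2 = 10 from the double-bond units + 0 from the B(phenyl) atom = 10.
10 = 4(2) + 2, which satisfies Hückel's 4n+2 rule.

Aromatic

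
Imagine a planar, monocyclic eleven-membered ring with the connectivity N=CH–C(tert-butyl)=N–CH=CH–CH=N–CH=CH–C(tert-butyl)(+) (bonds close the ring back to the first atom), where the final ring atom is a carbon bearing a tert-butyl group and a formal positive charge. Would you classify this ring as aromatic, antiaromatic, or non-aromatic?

Aromatic

All ring atoms are sp² and supply a p orbital to the ring (each doubly-bonded ring atom is sp² with one p-orbital electron; the doubly-bonded nitrogens are pyridine-type — their lone pairs lie in the ring plane, leaving one electron in the p orbital; the carbocation has an empty p orbital); the conjugation is uninterrupted.
π-electron count: 5 × 2 = 10 from the double-bond units + 0 from the C(tert-butyl)(+) atom = 10.
Since 10 = 4·2 + 2, the ring meets the 4n+2 criterion.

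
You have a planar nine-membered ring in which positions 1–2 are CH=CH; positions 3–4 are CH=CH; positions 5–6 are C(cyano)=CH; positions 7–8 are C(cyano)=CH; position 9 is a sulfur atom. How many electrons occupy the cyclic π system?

Check conjugation: each doubly-bonded ring atom is sp² with one p-orbital electron; the sulfur donates one lone pair from its p orbital — every position has a p orbital, so the cyclic π system is continuous.
Counting π electrons: 4 × 2 = 8 from the double-bond units + 2 from the S atom = 10.

10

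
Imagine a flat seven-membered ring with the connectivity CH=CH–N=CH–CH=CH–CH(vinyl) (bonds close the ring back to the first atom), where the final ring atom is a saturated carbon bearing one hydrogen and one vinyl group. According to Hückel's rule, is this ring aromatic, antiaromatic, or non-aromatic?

Non-aromatic

The CH(vinyl) carbon is saturated: that saturated carbon is sp³ and has no p orbital in the ring π system. Conjugation is not continuous around the ring.
A ring that is not fully conjugated cannot be aromatic or antiaromatic regardless of its π-electron count.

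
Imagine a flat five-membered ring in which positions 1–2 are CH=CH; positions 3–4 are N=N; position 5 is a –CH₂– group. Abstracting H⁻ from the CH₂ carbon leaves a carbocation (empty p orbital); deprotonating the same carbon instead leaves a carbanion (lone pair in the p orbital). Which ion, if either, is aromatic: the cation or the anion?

Both ions have a continuous loop of p orbitals — each ring atom is sp².
Cation: 2 × 2 + 0 = 4 π electrons → 4(1), antiaromatic.
Anion: 2 × 2 + 2 = 6 π electrons → 4(1)+2, aromatic.

The anion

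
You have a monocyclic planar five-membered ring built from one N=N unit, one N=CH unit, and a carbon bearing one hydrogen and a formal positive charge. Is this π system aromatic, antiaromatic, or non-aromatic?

Antiaromatic

Every ring atom contributes a p orbital perpendicular to the ring (the double-bond atoms are sp², each contributing one p electron; each sp² =N– keeps its lone pair in-plane and puts one electron into the π system; the carbocation has an empty p orbital), so the π system is cyclic and fully conjugated.
Adding the contributions, 2 × 2 = 4 from the double-bond units + 0 from the CH(+) atom = 4.
4 = 4(1); a planar, fully conjugated 4n system is antiaromatic.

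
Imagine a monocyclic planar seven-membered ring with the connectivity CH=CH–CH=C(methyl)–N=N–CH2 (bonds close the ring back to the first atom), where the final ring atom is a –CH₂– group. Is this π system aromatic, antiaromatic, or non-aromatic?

Non-aromatic

At the CH2 position, the tetrahedral CH₂ carbon is sp³ and has no p orbital in the ring π system; the ring's p-orbital overlap is broken there.
Broken conjugation rules out both aromaticity and antiaromaticity.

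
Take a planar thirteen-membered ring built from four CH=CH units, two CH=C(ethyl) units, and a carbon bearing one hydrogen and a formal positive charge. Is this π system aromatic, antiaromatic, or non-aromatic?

Antiaromatic

The p orbitals form a continuous loop: the double-bond atoms are sp², each contributing one p electron; the carbocation has an empty p orbital. The ring is fully conjugated.
Adding the contributions, 6 × 2 = 12 from the double-bond units + 0 from the CH(+) atom = 12.
12 = 4(3); a planar, fully conjugated 4n system is antiaromatic.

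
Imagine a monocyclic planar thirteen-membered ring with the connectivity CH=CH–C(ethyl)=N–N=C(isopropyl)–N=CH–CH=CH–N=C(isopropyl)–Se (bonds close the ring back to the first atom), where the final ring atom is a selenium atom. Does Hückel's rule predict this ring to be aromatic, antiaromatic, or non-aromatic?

Aromatic

All ring atoms are sp² and supply a p orbital to the ring (the double-bond atoms are sp², each contributing one p electron; the doubly-bonded nitrogens are pyridine-type — their lone pairs lie in the ring plane, leaving one electron in the p orbital; the selenium donates one lone pair from its p orbital); the conjugation is uninterrupted.
Adding the contributions, 6 × 2 = 12 from the double-bond units + 2 from the Se atom = 14.
That gives a 4n+2 count (14, n = 3).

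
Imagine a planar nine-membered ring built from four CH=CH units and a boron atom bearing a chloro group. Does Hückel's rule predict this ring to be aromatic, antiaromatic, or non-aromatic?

Antiaromatic

All ring atoms are sp² and supply a p orbital to the ring (every atom in a ring double bond is sp² and brings one electron to the p orbital; the boron has an empty p orbital); the conjugation is uninterrupted.
Adding the contributions, 4 × 2 = 8 from the double-bond units + 0 from the B(chloro) atom = 8.
8 is a 4n count (n = 2), so the planar conjugated ring is antiaromatic.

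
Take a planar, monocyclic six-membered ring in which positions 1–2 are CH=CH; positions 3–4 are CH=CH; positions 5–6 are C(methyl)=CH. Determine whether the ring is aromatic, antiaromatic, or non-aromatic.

The p orbitals form a continuous loop: every atom in a ring double bond is sp² and brings one electron to the p orbital. The ring is fully conjugated.
Adding the contributions, 3 × 2 = 6 from the 3 double-bond units.
Since 6 = 4·1 + 2, the ring meets the 4n+2 criterion.

Aromatic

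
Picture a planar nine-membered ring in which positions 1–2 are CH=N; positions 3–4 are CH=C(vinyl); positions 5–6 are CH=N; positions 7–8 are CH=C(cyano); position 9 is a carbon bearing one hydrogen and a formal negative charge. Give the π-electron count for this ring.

10

All ring atoms are sp² and supply a p orbital to the ring (every atom in a ring double bond is sp² and brings one electron to the p orbital; each =N– nitrogen is pyridine-type (lone pair in the sp² plane, one electron in the p orbital); the carbanion's lone pair occupies the p orbital); the conjugation is uninterrupted.
π-electron count: 4 × 2 = 8 from the double-bond units + 2 from the CH(-) atom = 10.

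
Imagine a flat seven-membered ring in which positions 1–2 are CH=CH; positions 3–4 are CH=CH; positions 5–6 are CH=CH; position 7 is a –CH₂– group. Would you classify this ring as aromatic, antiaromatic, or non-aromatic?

At the CH2 position, the tetrahedral CH₂ carbon is sp³ and has no p orbital in the ring π system; the ring's p-orbital overlap is broken there.
A ring that is not fully conjugated cannot be aromatic or antiaromatic regardless of its π-electron count.

Non-aromatic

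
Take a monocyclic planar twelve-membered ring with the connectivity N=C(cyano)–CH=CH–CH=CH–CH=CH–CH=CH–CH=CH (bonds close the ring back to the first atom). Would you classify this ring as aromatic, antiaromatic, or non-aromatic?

The p orbitals form a continuous loop: each doubly-bonded ring atom is sp² with one p-orbital electron; each =N– nitrogen is pyridine-type (lone pair in the sp² plane, one electron in the p orbital). The ring is fully conjugated.
Tallying contributions gives 6 × 2 = 12 from the 6 double-bond units.
12 = 4(3); a planar, fully conjugated 4n system is antiaromatic.

Antiaromatic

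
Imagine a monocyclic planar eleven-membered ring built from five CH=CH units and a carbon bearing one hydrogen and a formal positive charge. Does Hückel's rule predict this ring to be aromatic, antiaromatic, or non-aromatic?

Check conjugation: every atom in a ring double bond is sp² and brings one electron to the p orbital; the carbocation has an empty p orbital — every position has a p orbital, so the cyclic π system is continuous.
Tallying contributions gives 5 × 2 = 10 from the double-bond units + 0 from the CH(+) atom = 10.
With 10 π electrons (n = 2), the Hückel 4n+2 condition holds.

Aromatic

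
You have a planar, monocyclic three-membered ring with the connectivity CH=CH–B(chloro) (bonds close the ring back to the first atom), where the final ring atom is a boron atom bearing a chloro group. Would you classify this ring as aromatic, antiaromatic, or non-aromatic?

Aromatic

All ring atoms are sp² and supply a p orbital to the ring (every atom in a ring double bond is sp² and brings one electron to the p orbital; the boron has an empty p orbital); the conjugation is uninterrupted.
π-electron count: 1 × 2 = 2 from the double-bond unit + 0 from the B(chloro) atom = 2.
With 2 π electrons (n = 0), the Hückel 4n+2 condition holds.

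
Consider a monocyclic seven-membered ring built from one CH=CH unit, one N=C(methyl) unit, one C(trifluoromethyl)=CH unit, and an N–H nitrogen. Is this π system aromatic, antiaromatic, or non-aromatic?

Antiaromatic

All ring atoms are sp² and supply a p orbital to the ring (each doubly-bonded ring atom is sp² with one p-orbital electron; each sp² =N– keeps its lone pair in-plane and puts one electron into the π system; the pyrrole-type nitrogen donates its lone pair from the p orbital); the conjugation is uninterrupted.
Tallying contributions gives 3 × 2 = 6 from the double-bond units + 2 from the NH atom = 8.
8 = 4(2); a planar, fully conjugated 4n system is antiaromatic.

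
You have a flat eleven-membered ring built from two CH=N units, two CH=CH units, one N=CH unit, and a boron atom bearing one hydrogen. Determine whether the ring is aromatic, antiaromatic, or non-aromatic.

All ring atoms are sp² and supply a p orbital to the ring (the double-bond atoms are sp², each contributing one p electron; each sp² =N– keeps its lone pair in-plane and puts one electron into the π system; the boron has an empty p orbital); the conjugation is uninterrupted.
Counting π electrons: 5 × 2 = 10 from the double-bond units + 0 from the BH atom = 10.
Since 10 = 4·2 + 2, the ring meets the 4n+2 criterion.

Aromatic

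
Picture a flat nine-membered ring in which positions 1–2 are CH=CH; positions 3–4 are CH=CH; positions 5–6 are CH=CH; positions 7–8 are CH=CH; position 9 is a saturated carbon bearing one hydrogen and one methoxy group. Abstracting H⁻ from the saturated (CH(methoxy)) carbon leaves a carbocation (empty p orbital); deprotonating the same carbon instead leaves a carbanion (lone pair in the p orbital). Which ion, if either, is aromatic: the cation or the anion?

The anion

In either ion the ring is fully conjugated: every atom, including the new sp² carbon, supplies a p orbital.
Cation: 4 × 2 + 0 = 8 π electrons → 4(2), antiaromatic.
Anion: 4 × 2 + 2 = 10 π electrons → 4(2)+2, aromatic.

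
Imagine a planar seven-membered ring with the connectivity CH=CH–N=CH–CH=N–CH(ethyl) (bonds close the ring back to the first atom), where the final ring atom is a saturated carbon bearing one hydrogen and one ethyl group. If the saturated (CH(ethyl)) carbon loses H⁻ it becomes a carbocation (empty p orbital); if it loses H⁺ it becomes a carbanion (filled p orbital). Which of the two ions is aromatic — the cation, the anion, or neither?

The cation

Once that carbon is sp², every ring atom has a p orbital and both ions are fully conjugated.
Cation: 3 × 2 + 0 = 6 π electrons → 4(1)+2, aromatic.
Anion: 3 × 2 + 2 = 8 π electrons → 4(2), antiaromatic.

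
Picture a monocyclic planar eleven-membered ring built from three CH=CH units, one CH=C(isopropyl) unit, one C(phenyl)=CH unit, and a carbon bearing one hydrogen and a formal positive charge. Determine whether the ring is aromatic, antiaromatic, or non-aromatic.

Every ring atom contributes a p orbital perpendicular to the ring (every atom in a ring double bond is sp² and brings one electron to the p orbital; the carbocation has an empty p orbital), so the π system is cyclic and fully conjugated.
Tallying contributions gives 5 × 2 = 10 from the double-bond units + 0 from the CH(+) atom = 10.
With 10 π electrons (n = 2), the Hückel 4n+2 condition holds.

Aromatic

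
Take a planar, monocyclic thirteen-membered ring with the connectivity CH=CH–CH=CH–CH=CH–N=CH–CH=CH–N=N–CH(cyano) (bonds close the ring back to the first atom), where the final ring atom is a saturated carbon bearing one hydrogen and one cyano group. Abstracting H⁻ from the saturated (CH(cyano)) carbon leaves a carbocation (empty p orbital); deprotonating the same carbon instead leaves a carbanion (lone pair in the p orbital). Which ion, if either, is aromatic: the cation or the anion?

The anion

In either ion the ring is fully conjugated: every atom, including the new sp² carbon, supplies a p orbital.
Cation: 6 × 2 + 0 = 12 π electrons → 4(3), antiaromatic.
Anion: 6 × 2 + 2 = 14 π electrons → 4(3)+2, aromatic.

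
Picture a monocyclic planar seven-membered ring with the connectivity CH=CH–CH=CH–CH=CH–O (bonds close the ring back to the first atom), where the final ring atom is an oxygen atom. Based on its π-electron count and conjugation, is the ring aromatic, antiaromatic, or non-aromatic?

Antiaromatic

Every ring atom contributes a p orbital perpendicular to the ring (the double-bond atoms are sp², each contributing one p electron; the oxygen donates one lone pair from its p orbital), so the π system is cyclic and fully conjugated.
Tallying contributions gives 3 × 2 = 6 from the double-bond units + 2 from the O atom = 8.
8 is a 4n count (n = 2), so the planar conjugated ring is antiaromatic.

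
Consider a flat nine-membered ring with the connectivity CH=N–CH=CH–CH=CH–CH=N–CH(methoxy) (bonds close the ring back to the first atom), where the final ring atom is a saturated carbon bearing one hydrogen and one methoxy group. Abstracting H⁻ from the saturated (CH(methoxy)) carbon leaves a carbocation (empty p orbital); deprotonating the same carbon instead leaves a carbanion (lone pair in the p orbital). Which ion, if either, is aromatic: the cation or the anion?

The anion

In both ions every ring atom is sp² and contributes a p orbital, so both rings are fully conjugated.
Cation: 4 × 2 + 0 = 8 π electrons → 4(2), antiaromatic.
Anion: 4 × 2 + 2 = 10 π electrons → 4(2)+2, aromatic.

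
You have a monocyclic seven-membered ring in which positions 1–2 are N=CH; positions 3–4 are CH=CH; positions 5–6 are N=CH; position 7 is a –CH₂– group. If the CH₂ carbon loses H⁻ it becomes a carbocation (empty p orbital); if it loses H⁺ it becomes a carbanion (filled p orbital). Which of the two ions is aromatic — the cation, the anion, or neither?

The cation

Once that carbon is sp², every ring atom has a p orbital and both ions are fully conjugated.
Cation: 3 × 2 + 0 = 6 π electrons → 4(1)+2, aromatic.
Anion: 3 × 2 + 2 = 8 π electrons → 4(2), antiaromatic.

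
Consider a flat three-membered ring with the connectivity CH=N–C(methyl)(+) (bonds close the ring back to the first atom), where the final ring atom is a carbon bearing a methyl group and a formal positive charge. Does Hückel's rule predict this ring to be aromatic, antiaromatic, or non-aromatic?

The p orbitals form a continuous loop: each doubly-bonded ring atom is sp² with one p-orbital electron; each sp² =N– keeps its lone pair in-plane and puts one electron into the π system; the carbocation has an empty p orbital. The ring is fully conjugated.
π-electron count: 1 × 2 = 2 from the double-bond unit + 0 from the C(methyl)(+) atom = 2.
2 = 4(0) + 2, which satisfies Hückel's 4n+2 rule.

Aromatic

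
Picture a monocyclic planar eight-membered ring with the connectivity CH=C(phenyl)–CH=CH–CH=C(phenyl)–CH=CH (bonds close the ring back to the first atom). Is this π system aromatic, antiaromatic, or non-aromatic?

Antiaromatic

All ring atoms are sp² and supply a p orbital to the ring (each doubly-bonded ring atom is sp² with one p-orbital electron); the conjugation is uninterrupted.
Adding the contributions, 4 × 2 = 8 from the 4 double-bond units.
A 4n π count (8, n = 2) in a planar conjugated ring means antiaromatic.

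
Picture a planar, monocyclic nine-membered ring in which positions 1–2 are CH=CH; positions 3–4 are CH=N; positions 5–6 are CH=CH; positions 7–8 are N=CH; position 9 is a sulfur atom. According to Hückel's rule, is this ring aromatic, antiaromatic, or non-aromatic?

Aromatic

The p orbitals form a continuous loop: each doubly-bonded ring atom is sp² with one p-orbital electron; each =N– nitrogen is pyridine-type (lone pair in the sp² plane, one electron in the p orbital); the sulfur donates one lone pair from its p orbital. The ring is fully conjugated.
Tallying contributions gives 4 × 2 = 8 from the double-bond units + 2 from the S atom = 10.
That gives a 4n+2 count (10, n = 2).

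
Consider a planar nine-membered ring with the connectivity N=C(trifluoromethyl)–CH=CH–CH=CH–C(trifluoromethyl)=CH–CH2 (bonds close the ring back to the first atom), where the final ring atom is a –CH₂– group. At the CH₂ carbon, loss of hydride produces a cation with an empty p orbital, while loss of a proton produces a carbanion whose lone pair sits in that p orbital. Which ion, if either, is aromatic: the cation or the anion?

In either ion the ring is fully conjugated: every atom, including the new sp² carbon, supplies a p orbital.
Cation: 4 × 2 + 0 = 8 π electrons → 4(2), antiaromatic.
Anion: 4 × 2 + 2 = 10 π electrons → 4(2)+2, aromatic.

The anion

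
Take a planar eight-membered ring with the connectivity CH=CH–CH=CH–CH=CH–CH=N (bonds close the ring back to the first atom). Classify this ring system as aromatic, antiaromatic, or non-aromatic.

Antiaromatic

Check conjugation: every atom in a ring double bond is sp² and brings one electron to the p orbital; each =N– nitrogen is pyridine-type (lone pair in the sp² plane, one electron in the p orbital) — every position has a p orbital, so the cyclic π system is continuous.
π-electron count: 4 × 2 = 8 from the 4 double-bond units.
8 is a 4n count (n = 2), so the planar conjugated ring is antiaromatic.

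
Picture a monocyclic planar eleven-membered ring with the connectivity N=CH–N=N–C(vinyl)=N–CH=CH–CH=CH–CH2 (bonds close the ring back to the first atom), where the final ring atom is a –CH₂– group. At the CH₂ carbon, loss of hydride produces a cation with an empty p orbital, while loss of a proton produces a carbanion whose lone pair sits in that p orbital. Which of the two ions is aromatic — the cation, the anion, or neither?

The cation

In both ions every ring atom is sp² and contributes a p orbital, so both rings are fully conjugated.
Cation: 5 × 2 + 0 = 10 π electrons → 4(2)+2, aromatic.
Anion: 5 × 2 + 2 = 12 π electrons → 4(3), antiaromatic.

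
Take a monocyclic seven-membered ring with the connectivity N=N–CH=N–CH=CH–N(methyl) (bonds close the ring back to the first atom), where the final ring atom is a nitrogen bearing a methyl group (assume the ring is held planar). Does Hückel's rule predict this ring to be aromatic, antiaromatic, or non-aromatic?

The p orbitals form a continuous loop: the double-bond atoms are sp², each contributing one p electron; each =N– nitrogen is pyridine-type (lone pair in the sp² plane, one electron in the p orbital); the pyrrole-type nitrogen donates its lone pair from the p orbital. The ring is fully conjugated.
Adding the contributions, 3 × 2 = 6 from the double-bond units + 2 from the N(methyl) atom = 8.
With 8 = 4·2 π electrons, Hückel's rule classifies the planar ring as antiaromatic.

Antiaromatic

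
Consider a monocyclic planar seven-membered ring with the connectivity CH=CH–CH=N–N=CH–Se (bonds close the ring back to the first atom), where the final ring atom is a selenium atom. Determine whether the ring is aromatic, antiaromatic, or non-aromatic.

Antiaromatic

Every ring atom contributes a p orbital perpendicular to the ring (the double-bond atoms are sp², each contributing one p electron; the doubly-bonded nitrogens are pyridine-type — their lone pairs lie in the ring plane, leaving one electron in the p orbital; the selenium donates one lone pair from its p orbital), so the π system is cyclic and fully conjugated.
π-electron count: 3 × 2 = 6 from the double-bond units + 2 from the Se atom = 8.
8 is a 4n count (n = 2), so the planar conjugated ring is antiaromatic.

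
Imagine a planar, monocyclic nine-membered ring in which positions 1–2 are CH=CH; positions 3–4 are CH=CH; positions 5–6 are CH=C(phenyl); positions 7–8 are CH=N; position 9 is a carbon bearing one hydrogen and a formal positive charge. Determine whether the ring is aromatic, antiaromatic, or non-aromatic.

Antiaromatic

The p orbitals form a continuous loop: every atom in a ring double bond is sp² and brings one electron to the p orbital; the doubly-bonded nitrogens are pyridine-type — their lone pairs lie in the ring plane, leaving one electron in the p orbital; the carbocation has an empty p orbital. The ring is fully conjugated.
Tallying contributions gives 4 × 2 = 8 from the double-bond units + 0 from the CH(+) atom = 8.
8 = 4(2); a planar, fully conjugated 4n system is antiaromatic.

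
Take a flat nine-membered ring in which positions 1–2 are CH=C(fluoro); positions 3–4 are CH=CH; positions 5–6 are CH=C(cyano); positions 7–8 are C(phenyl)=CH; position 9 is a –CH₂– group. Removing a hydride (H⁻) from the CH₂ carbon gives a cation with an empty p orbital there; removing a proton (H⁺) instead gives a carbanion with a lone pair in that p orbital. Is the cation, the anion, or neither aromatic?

In either ion the ring is fully conjugated: every atom, including the new sp² carbon, supplies a p orbital.
Cation: 4 × 2 + 0 = 8 π electrons → 4(2), antiaromatic.
Anion: 4 × 2 + 2 = 10 π electrons → 4(2)+2, aromatic.

The anion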